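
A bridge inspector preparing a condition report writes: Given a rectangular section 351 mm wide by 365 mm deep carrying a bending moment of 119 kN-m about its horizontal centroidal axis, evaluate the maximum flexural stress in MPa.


I = b * h^3 / 12 = 351 * 365^3 / 12 = 1422343406.25 mm^4
y = h / 2 = 365 / 2 = 182.5 mm
M = 119 kN-m = 119000000.0 N-mm
sigma = M * y / I = 119000000.0 * 182.5 / 1422343406.25
= 15.27 MPa

15.27 MPa


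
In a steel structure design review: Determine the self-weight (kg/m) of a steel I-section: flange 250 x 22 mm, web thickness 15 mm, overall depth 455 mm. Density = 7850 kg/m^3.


A_flanges = 2 * 250 * 22 = 11000 mm^2
A_web = (455 - 2 * 22) * 15 = 6165 mm^2
A_total = 11000 + 6165 = 17165 mm^2 = 0.017165 m^2
Weight = rho * A = 7850 * 0.017165 = 134.7452 kg/m

134.7452 kg/m


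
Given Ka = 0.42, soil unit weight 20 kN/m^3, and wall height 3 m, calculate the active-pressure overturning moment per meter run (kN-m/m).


Pa = 0.5 * Ka * gamma * H^2
= 0.5 * 0.42 * 20 * 3^2
= 37.8 kN/m
Arm = H / 3 = 3 / 3 = 1.0 m
Mo = Pa * arm = Pa * H / 3 = 37.8 * 3 / 3 = 37.8 kN-m/m

37.8 kN-m/m


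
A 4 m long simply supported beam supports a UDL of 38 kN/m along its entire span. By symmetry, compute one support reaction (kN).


Total load = w * L = 38 * 4 = 152 kN
By symmetry, each reaction R = total / 2 = 152 / 2 = 76.0 kN

76.0 kN


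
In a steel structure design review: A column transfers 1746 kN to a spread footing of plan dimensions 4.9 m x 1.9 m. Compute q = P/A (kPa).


A = 4.9 * 1.9 = 9.31 m^2
q = P / A = 1746 / 9.31
= 187.5403 kPa

187.5403 kPa


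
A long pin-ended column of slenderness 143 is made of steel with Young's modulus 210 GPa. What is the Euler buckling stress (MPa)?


sigma_cr = pi^2 * E / lambda^2
= 9.8696 * 210000.0 / 143^2
= 9.8696 * 210000.0 / 20449
= 101.3554 MPa

101.3554 MPa


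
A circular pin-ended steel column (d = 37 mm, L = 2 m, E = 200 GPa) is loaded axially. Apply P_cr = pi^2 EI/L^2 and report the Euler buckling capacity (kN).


I = pi * d^4 / 64 = 91997.66 mm^4
L = 2000.0 mm
P_cr = pi^2 * E * I / L^2
= 9.8696 * 200000.0 * 91997.66 / 2000.0^2
= 45399.03 N = 45.399 kN

45.399 kN


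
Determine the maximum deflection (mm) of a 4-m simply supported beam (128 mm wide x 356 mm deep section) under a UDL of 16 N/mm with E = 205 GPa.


I = 128 * 356^3 / 12 = 481258837.33 mm^4
L = 4000.0 mm, w = 16 N/mm, E = 205000.0 MPa
delta = 5 * w * L^4 / (384 * E * I)
= 5 * 16 * 4000.0^4 / (384 * 205000.0 * 481258837.33)
= 0.5406 mm

0.5406 mm


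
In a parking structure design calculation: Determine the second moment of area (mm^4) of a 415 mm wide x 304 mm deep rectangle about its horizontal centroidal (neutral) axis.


I = b * h^3 / 12
= 415 * 304^3 / 12
= 415 * 28094464 / 12
= 971600213.33 mm^4

971600213.33 mm^4


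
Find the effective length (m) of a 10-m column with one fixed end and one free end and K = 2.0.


L_eff = K * L
= 2.0 * 10
= 20.0 m

20.0 m


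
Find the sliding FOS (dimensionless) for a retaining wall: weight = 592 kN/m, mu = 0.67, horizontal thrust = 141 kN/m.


Resisting force = mu * W = 0.67 * 592 = 396.64 kN/m
FOS = Resisting / Driving = 396.64 / 141
= 2.813 (dimensionless)

2.813 (dimensionless)


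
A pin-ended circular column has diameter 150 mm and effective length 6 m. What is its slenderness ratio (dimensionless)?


Radius of gyration r = d / 4 = 150 / 4 = 37.5 mm
L_eff = 6000.0 mm
Slenderness ratio = L / r = 6000.0 / 37.5 = 160.0 (dimensionless)

160.0 (dimensionless)


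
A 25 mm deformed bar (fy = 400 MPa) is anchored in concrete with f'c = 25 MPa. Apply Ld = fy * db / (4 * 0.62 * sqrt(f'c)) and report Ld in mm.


Ld = (fy * db) / (4 * 0.62 * sqrt(f'c))
= (400 * 25) / (4 * 0.62 * sqrt(25))
= 10000 / 12.4
= 806.45 mm

806.45 mm


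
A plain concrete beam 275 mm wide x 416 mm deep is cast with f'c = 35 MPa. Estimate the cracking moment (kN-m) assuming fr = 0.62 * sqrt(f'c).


fr = 0.62 * sqrt(35) = 0.62 * 5.9161 = 3.668 MPa
I = 275 * 416^3 / 12 = 1649800533.33 mm^4
y_t = 208.0 mm
M_cr = fr * I / y_t = 3.668 * 1649800533.33 / 208.0 N-mm
= 29.0934 kN-m

29.0934 kN-m


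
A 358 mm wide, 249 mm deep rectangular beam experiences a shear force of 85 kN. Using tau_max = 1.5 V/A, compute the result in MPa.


A = b * h = 358 * 249 = 89142 mm^2
V = 85 kN = 85000.0 N
tau_max = 1.5 * V / A = 1.5 * 85000.0 / 89142
= 1.4303 MPa

1.4303 MPa


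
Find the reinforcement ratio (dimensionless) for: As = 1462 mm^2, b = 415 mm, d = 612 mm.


rho = As / (b * d)
= 1462 / (415 * 612)
= 1462 / 253980
= 0.005756 (dimensionless)

0.005756 (dimensionless)


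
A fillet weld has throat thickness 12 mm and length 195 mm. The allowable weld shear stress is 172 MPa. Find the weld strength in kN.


Strength = throat * length * allowable stress
= 12 * 195 * 172 N
= 402480 N
= 402.48 kN

402.48 kN


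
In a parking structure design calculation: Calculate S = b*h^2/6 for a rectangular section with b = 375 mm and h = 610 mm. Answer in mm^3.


S = b * h^2 / 6
= 375 * 610^2 / 6
= 375 * 372100 / 6
= 23256250.0 mm^3

23256250.0 mm^3


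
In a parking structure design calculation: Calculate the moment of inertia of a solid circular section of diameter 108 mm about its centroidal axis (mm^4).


r = d / 2 = 108 / 2 = 54.0 mm
I = pi * r^4 / 4 = pi * 54.0^4 / 4
= 6678284.57 mm^4

6678284.57 mm^4


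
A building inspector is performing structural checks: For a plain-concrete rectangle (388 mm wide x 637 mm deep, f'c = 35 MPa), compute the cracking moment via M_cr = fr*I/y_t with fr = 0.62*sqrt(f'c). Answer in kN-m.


fr = 0.62 * sqrt(35) = 0.62 * 5.9161 = 3.668 MPa
I = 388 * 637^3 / 12 = 8357353580.33 mm^4
y_t = 318.5 mm
M_cr = fr * I / y_t = 3.668 * 8357353580.33 / 318.5 N-mm
= 96.2465 kN-m

96.2465 kN-m


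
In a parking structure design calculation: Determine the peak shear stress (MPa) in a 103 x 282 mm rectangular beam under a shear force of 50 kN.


A = b * h = 103 * 282 = 29046 mm^2
V = 50 kN = 50000.0 N
tau_max = 1.5 * V / A = 1.5 * 50000.0 / 29046
= 2.5821 MPa

2.5821 MPa


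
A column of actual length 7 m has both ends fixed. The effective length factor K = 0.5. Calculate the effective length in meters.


L_eff = K * L
= 0.5 * 7
= 3.5 m

3.5 m


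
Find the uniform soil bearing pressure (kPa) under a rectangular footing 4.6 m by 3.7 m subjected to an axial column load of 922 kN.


A = 4.6 * 3.7 = 17.02 m^2
q = P / A = 922 / 17.02
= 54.1716 kPa

54.1716 kPa


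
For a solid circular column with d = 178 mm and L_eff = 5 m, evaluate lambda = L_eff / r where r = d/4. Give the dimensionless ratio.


Radius of gyration r = d / 4 = 178 / 4 = 44.5 mm
L_eff = 5000.0 mm
Slenderness ratio = L / r = 5000.0 / 44.5 = 112.36 (dimensionless)

112.36 (dimensionless)


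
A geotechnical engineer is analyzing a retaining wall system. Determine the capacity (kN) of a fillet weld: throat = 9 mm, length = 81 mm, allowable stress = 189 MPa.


Strength = throat * length * allowable stress
= 9 * 81 * 189 N
= 137781 N
= 137.78 kN

137.78 kN


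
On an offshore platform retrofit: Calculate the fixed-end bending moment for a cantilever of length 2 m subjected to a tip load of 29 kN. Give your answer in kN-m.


For a cantilever with a point load at the free end:
M_max = P * L = 29 * 2 = 58 kN-m

58 kN-m


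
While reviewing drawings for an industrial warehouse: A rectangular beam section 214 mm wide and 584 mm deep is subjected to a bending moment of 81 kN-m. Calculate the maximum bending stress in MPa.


I = b * h^3 / 12 = 214 * 584^3 / 12 = 3551984554.67 mm^4
y = h / 2 = 584 / 2 = 292.0 mm
M = 81 kN-m = 81000000.0 N-mm
sigma = M * y / I = 81000000.0 * 292.0 / 3551984554.67
= 6.66 MPa

6.66 MPa


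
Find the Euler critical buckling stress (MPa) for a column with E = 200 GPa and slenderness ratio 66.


sigma_cr = pi^2 * E / lambda^2
= 9.8696 * 200000.0 / 66^2
= 9.8696 * 200000.0 / 4356
= 453.1499 MPa

453.1499 MPa


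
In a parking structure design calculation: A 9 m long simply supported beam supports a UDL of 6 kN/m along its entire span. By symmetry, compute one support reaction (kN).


Total load = w * L = 6 * 9 = 54 kN
By symmetry, each reaction R = total / 2 = 54 / 2 = 27.0 kN

27.0 kN


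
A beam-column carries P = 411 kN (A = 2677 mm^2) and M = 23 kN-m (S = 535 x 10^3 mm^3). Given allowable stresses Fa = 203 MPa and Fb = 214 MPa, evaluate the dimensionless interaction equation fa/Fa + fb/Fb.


f_a = P / A = 411000.0 / 2677 = 153.5301 MPa
f_b = M / S = 23000000.0 / 535000.0 = 42.9907 MPa
Ratio = f_a / Fa + f_b / Fb
= 153.5301 / 203 + 42.9907 / 214
= 0.9572 (dimensionless)

0.9572 (dimensionless)


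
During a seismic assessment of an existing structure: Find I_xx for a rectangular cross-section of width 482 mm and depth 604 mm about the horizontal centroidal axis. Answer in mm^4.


I = b * h^3 / 12
= 482 * 604^3 / 12
= 482 * 220348864 / 12
= 8850679370.67 mm^4

8850679370.67 mm^4


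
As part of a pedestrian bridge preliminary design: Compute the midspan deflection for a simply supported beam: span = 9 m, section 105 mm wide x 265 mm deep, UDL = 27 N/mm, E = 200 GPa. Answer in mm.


I = 105 * 265^3 / 12 = 162834218.75 mm^4
L = 9000.0 mm, w = 27 N/mm, E = 200000.0 MPa
delta = 5 * w * L^4 / (384 * E * I)
= 5 * 27 * 9000.0^4 / (384 * 200000.0 * 162834218.75)
= 70.8267 mm

70.8267 mm


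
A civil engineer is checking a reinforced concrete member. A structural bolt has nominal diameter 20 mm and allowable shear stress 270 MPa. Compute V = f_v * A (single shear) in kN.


A = pi * d^2 / 4 = pi * 20^2 / 4 = 314.1593 mm^2
V = f_v * A / 1000 = 270 * 314.1593 / 1000
= 84.823 kN

84.823 kN


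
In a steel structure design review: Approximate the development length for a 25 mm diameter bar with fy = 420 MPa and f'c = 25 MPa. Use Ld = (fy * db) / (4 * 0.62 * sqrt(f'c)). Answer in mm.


Ld = (fy * db) / (4 * 0.62 * sqrt(f'c))
= (420 * 25) / (4 * 0.62 * sqrt(25))
= 10500 / 12.4
= 846.77 mm

846.77 mm


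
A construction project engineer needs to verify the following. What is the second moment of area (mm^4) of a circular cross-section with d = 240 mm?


r = d / 2 = 240 / 2 = 120.0 mm
I = pi * r^4 / 4 = pi * 120.0^4 / 4
= 162860163.16 mm^4

162860163.16 mm^4


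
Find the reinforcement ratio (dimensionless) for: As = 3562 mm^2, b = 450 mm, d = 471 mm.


rho = As / (b * d)
= 3562 / (450 * 471)
= 3562 / 211950
= 0.016806 (dimensionless)

0.016806 (dimensionless)


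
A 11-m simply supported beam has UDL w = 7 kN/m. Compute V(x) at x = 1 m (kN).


R_A = w * L / 2 = 7 * 11 / 2 = 38.5 kN
V(x) = R_A - w * x = 38.5 - 7 * 1
= 31.5 kN

31.5 kN


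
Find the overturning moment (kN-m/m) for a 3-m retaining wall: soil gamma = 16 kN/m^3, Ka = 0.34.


Pa = 0.5 * Ka * gamma * H^2
= 0.5 * 0.34 * 16 * 3^2
= 24.48 kN/m
Arm = H / 3 = 3 / 3 = 1.0 m
Mo = Pa * arm = Pa * H / 3 = 24.48 * 3 / 3 = 24.48 kN-m/m

24.48 kN-m/m


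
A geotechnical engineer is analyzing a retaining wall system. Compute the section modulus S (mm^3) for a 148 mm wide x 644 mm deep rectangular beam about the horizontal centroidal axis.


S = b * h^2 / 6
= 148 * 644^2 / 6
= 148 * 414736 / 6
= 10230154.67 mm^3

10230154.67 mm^3


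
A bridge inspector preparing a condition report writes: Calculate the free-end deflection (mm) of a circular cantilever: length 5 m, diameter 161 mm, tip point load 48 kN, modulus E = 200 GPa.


I = pi * d^4 / 64 = pi * 161^4 / 64 = 32981727.78 mm^4
L = 5000.0 mm, P = 48000.0 N, E = 200000.0 MPa
delta = P * L^3 / (3 * E * I)
= 48000.0 * 5000.0^3 / (3 * 200000.0 * 32981727.78)
= 303.1982 mm

303.1982 mm


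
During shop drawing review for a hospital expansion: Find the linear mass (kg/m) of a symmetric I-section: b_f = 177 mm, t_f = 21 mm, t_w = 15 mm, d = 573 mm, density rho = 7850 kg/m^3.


A_flanges = 2 * 177 * 21 = 7434 mm^2
A_web = (573 - 2 * 21) * 15 = 7965 mm^2
A_total = 7434 + 7965 = 15399 mm^2 = 0.015399 m^2
Weight = rho * A = 7850 * 0.015399 = 120.8821 kg/m

120.8821 kg/m


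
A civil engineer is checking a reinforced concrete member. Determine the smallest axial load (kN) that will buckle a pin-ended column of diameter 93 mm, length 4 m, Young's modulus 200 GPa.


I = pi * d^4 / 64 = 3671991.72 mm^4
L = 4000.0 mm
P_cr = pi^2 * E * I / L^2
= 9.8696 * 200000.0 * 3671991.72 / 4000.0^2
= 453013.82 N = 453.0138 kN

453.0138 kN


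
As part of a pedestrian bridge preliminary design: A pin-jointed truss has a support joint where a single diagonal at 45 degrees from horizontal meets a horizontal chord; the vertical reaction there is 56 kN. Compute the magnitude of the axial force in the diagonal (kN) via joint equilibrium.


At the joint, only the diagonal has a vertical component, so vertical equilibrium gives:
F * sin(45) = 56
F = 56 / sin(45)
= 56 / 0.707107
= 79.2 kN

79.2 kN


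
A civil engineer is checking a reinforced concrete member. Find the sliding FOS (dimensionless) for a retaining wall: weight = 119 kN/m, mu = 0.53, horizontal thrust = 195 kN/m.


Resisting force = mu * W = 0.53 * 119 = 63.07 kN/m
FOS = Resisting / Driving = 63.07 / 195
= 0.3234 (dimensionless)

0.3234 (dimensionless)


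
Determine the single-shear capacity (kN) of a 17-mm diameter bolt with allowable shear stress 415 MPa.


A = pi * d^2 / 4 = pi * 17^2 / 4 = 226.9801 mm^2
V = f_v * A / 1000 = 415 * 226.9801 / 1000
= 94.1967 kN

94.1967 kN


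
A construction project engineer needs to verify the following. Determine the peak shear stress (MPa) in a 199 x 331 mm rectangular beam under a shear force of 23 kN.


A = b * h = 199 * 331 = 65869 mm^2
V = 23 kN = 23000.0 N
tau_max = 1.5 * V / A = 1.5 * 23000.0 / 65869
= 0.5238 MPa

0.5238 MPa


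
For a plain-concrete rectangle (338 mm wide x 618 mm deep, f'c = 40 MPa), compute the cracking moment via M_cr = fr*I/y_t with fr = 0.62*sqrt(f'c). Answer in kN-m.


fr = 0.62 * sqrt(40) = 0.62 * 6.3246 = 3.9212 MPa
I = 338 * 618^3 / 12 = 6648151068.0 mm^4
y_t = 309.0 mm
M_cr = fr * I / y_t = 3.9212 * 6648151068.0 / 309.0 N-mm
= 84.3653 kN-m

84.3653 kN-m


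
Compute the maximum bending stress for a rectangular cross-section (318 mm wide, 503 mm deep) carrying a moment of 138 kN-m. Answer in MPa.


I = b * h^3 / 12 = 318 * 503^3 / 12 = 3372483465.5 mm^4
y = h / 2 = 503 / 2 = 251.5 mm
M = 138 kN-m = 138000000.0 N-mm
sigma = M * y / I = 138000000.0 * 251.5 / 3372483465.5
= 10.29 MPa

10.29 MPa


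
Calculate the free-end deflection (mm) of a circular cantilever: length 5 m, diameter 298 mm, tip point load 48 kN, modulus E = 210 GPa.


I = pi * d^4 / 64 = pi * 298^4 / 64 = 387110503.31 mm^4
L = 5000.0 mm, P = 48000.0 N, E = 210000.0 MPa
delta = P * L^3 / (3 * E * I)
= 48000.0 * 5000.0^3 / (3 * 210000.0 * 387110503.31)
= 24.6023 mm

24.6023 mm


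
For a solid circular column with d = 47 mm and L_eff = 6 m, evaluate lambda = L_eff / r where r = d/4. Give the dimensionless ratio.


Radius of gyration r = d / 4 = 47 / 4 = 11.75 mm
L_eff = 6000.0 mm
Slenderness ratio = L / r = 6000.0 / 11.75 = 510.64 (dimensionless)

510.64 (dimensionless)


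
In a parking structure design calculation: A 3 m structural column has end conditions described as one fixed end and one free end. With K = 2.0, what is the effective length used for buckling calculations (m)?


L_eff = K * L
= 2.0 * 3
= 6.0 m

6.0 m


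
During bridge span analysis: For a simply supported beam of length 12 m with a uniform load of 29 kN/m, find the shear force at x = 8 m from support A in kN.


R_A = w * L / 2 = 29 * 12 / 2 = 174.0 kN
V(x) = R_A - w * x = 174.0 - 29 * 8
= -58.0 kN

-58.0 kN


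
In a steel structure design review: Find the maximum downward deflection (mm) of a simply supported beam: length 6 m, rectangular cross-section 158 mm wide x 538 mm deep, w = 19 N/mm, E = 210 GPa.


I = 158 * 538^3 / 12 = 2050324814.67 mm^4
L = 6000.0 mm, w = 19 N/mm, E = 210000.0 MPa
delta = 5 * w * L^4 / (384 * E * I)
= 5 * 19 * 6000.0^4 / (384 * 210000.0 * 2050324814.67)
= 0.7447 mm

0.7447 mm


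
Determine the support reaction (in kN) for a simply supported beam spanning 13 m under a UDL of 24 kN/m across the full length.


Total load = w * L = 24 * 13 = 312 kN
By symmetry, each reaction R = total / 2 = 312 / 2 = 156.0 kN

156.0 kN


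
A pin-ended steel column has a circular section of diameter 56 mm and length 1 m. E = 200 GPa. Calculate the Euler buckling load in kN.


I = pi * d^4 / 64 = 482749.69 mm^4
L = 1000.0 mm
P_cr = pi^2 * E * I / L^2
= 9.8696 * 200000.0 * 482749.69 / 1000.0^2
= 952909.7 N = 952.9097 kN

952.9097 kN


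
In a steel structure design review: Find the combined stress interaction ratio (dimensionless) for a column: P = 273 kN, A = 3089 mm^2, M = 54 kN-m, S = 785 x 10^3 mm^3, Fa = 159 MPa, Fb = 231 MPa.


f_a = P / A = 273000.0 / 3089 = 88.3781 MPa
f_b = M / S = 54000000.0 / 785000.0 = 68.7898 MPa
Ratio = f_a / Fa + f_b / Fb
= 88.3781 / 159 + 68.7898 / 231
= 0.8536 (dimensionless)

0.8536 (dimensionless)


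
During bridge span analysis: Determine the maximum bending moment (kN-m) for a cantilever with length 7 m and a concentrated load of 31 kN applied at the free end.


For a cantilever with a point load at the free end:
M_max = P * L = 31 * 7 = 217 kN-m

217 kN-m


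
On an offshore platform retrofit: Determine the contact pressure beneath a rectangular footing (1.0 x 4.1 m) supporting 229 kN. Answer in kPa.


A = 1.0 * 4.1 = 4.1 m^2
q = P / A = 229 / 4.1
= 55.8537 kPa

55.8537 kPa


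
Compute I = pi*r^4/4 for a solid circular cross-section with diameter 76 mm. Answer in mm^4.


r = d / 2 = 76 / 2 = 38.0 mm
I = pi * r^4 / 4 = pi * 38.0^4 / 4
= 1637661.98 mm^4

1637661.98 mm^4


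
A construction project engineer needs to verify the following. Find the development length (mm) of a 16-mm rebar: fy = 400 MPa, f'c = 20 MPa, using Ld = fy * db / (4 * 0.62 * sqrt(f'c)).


Ld = (fy * db) / (4 * 0.62 * sqrt(f'c))
= (400 * 16) / (4 * 0.62 * sqrt(20))
= 6400 / 11.0909
= 577.05 mm

577.05 mm


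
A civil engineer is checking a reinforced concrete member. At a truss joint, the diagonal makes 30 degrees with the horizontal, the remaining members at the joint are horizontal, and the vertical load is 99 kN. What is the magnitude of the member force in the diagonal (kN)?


At the joint, only the diagonal has a vertical component, so vertical equilibrium gives:
F * sin(30) = 99
F = 99 / sin(30)
= 99 / 0.5
= 198.0 kN

198.0 kN


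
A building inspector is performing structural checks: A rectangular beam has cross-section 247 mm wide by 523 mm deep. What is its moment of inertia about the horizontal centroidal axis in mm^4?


I = b * h^3 / 12
= 247 * 523^3 / 12
= 247 * 143055667 / 12
= 2944562479.08 mm^4

2944562479.08 mm^4


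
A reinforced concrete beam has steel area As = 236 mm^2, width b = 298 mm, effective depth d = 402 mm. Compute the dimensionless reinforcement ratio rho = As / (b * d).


rho = As / (b * d)
= 236 / (298 * 402)
= 236 / 119796
= 0.00197 (dimensionless)

0.00197 (dimensionless)


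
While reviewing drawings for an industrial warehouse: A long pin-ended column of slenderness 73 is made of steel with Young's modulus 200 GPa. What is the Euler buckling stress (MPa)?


sigma_cr = pi^2 * E / lambda^2
= 9.8696 * 200000.0 / 73^2
= 9.8696 * 200000.0 / 5329
= 370.4111 MPa

370.4111 MPa


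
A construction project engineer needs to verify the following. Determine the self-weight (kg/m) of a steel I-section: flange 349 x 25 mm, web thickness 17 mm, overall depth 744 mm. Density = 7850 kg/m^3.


A_flanges = 2 * 349 * 25 = 17450 mm^2
A_web = (744 - 2 * 25) * 17 = 11798 mm^2
A_total = 17450 + 11798 = 29248 mm^2 = 0.029248 m^2
Weight = rho * A = 7850 * 0.029248 = 229.5968 kg/m

229.5968 kg/m


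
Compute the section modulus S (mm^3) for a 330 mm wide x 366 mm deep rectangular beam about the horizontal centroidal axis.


S = b * h^2 / 6
= 330 * 366^2 / 6
= 330 * 133956 / 6
= 7367580.0 mm^3

7367580.0 mm^3


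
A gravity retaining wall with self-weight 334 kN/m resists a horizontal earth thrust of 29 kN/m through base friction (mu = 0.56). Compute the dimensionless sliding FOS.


Resisting force = mu * W = 0.56 * 334 = 187.04 kN/m
FOS = Resisting / Driving = 187.04 / 29
= 6.4497 (dimensionless)

6.4497 (dimensionless)


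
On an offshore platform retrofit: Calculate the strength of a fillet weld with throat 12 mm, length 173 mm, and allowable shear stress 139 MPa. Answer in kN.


Strength = throat * length * allowable stress
= 12 * 173 * 139 N
= 288564 N
= 288.56 kN

288.56 kN


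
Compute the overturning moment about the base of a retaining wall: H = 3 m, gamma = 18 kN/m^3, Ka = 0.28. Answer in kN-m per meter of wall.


Pa = 0.5 * Ka * gamma * H^2
= 0.5 * 0.28 * 18 * 3^2
= 22.68 kN/m
Arm = H / 3 = 3 / 3 = 1.0 m
Mo = Pa * arm = Pa * H / 3 = 22.68 * 3 / 3 = 22.68 kN-m/m

22.68 kN-m/m


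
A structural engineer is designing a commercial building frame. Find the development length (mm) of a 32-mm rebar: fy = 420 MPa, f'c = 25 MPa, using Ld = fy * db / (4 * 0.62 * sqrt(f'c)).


Ld = (fy * db) / (4 * 0.62 * sqrt(f'c))
= (420 * 32) / (4 * 0.62 * sqrt(25))
= 13440 / 12.4
= 1083.87 mm

1083.87 mm


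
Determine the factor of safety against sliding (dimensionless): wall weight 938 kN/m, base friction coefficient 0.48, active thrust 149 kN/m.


Resisting force = mu * W = 0.48 * 938 = 450.24 kN/m
FOS = Resisting / Driving = 450.24 / 149
= 3.0217 (dimensionless)

3.0217 (dimensionless)


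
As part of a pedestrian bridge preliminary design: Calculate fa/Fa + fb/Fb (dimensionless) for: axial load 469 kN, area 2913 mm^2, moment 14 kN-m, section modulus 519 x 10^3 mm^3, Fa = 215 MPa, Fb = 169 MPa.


f_a = P / A = 469000.0 / 2913 = 161.0024 MPa
f_b = M / S = 14000000.0 / 519000.0 = 26.975 MPa
Ratio = f_a / Fa + f_b / Fb
= 161.0024 / 215 + 26.975 / 169
= 0.9085 (dimensionless)

0.9085 (dimensionless)


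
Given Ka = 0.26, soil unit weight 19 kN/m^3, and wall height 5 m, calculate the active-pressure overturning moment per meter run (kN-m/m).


Pa = 0.5 * Ka * gamma * H^2
= 0.5 * 0.26 * 19 * 5^2
= 61.75 kN/m
Arm = H / 3 = 5 / 3 = 1.6667 m
Mo = Pa * arm = Pa * H / 3 = 61.75 * 5 / 3 = 102.9167 kN-m/m

102.9167 kN-m/m


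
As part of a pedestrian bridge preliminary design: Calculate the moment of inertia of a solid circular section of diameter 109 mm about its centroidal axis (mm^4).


r = d / 2 = 109 / 2 = 54.5 mm
I = pi * r^4 / 4 = pi * 54.5^4 / 4
= 6929085.02 mm^4

6929085.02 mm^4


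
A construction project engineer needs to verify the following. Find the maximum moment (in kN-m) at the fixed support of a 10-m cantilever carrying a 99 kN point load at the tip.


For a cantilever with a point load at the free end:
M_max = P * L = 99 * 10 = 990 kN-m

990 kN-m


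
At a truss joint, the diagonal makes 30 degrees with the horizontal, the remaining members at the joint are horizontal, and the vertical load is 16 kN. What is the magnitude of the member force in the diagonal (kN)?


At the joint, only the diagonal has a vertical component, so vertical equilibrium gives:
F * sin(30) = 16
F = 16 / sin(30)
= 16 / 0.5
= 32.0 kN

32.0 kN


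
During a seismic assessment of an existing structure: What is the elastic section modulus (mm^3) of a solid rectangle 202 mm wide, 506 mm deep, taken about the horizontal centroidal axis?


S = b * h^2 / 6
= 202 * 506^2 / 6
= 202 * 256036 / 6
= 8619878.67 mm^3

8619878.67 mm^3


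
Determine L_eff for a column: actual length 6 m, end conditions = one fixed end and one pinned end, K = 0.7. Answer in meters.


L_eff = K * L
= 0.7 * 6
= 4.2 m

4.2 m


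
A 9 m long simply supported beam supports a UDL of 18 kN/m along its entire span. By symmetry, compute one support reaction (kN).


Total load = w * L = 18 * 9 = 162 kN
By symmetry, each reaction R = total / 2 = 162 / 2 = 81.0 kN

81.0 kN


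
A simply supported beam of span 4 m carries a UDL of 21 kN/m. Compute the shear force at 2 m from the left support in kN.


R_A = w * L / 2 = 21 * 4 / 2 = 42.0 kN
V(x) = R_A - w * x = 42.0 - 21 * 2
= 0.0 kN

0.0 kN


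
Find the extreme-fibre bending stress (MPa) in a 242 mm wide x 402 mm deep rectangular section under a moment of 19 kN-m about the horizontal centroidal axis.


I = b * h^3 / 12 = 242 * 402^3 / 12 = 1310123628.0 mm^4
y = h / 2 = 402 / 2 = 201.0 mm
M = 19 kN-m = 19000000.0 N-mm
sigma = M * y / I = 19000000.0 * 201.0 / 1310123628.0
= 2.91 MPa

2.91 MPa


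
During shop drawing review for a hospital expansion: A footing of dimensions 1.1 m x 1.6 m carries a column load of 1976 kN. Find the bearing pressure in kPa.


A = 1.1 * 1.6 = 1.76 m^2
q = P / A = 1976 / 1.76
= 1122.7273 kPa

1122.7273 kPa


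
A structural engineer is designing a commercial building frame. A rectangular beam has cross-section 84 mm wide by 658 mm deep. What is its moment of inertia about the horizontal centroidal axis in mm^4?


I = b * h^3 / 12
= 84 * 658^3 / 12
= 84 * 284890312 / 12
= 1994232184.0 mm^4

1994232184.0 mm^4


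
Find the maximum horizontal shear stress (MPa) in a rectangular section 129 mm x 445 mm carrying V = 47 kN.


A = b * h = 129 * 445 = 57405 mm^2
V = 47 kN = 47000.0 N
tau_max = 1.5 * V / A = 1.5 * 47000.0 / 57405
= 1.2281 MPa

1.2281 MPa


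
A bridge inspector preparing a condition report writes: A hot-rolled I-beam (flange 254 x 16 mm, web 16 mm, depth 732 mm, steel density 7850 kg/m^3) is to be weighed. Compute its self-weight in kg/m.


A_flanges = 2 * 254 * 16 = 8128 mm^2
A_web = (732 - 2 * 16) * 16 = 11200 mm^2
A_total = 8128 + 11200 = 19328 mm^2 = 0.019328 m^2
Weight = rho * A = 7850 * 0.019328 = 151.7248 kg/m

151.7248 kg/m


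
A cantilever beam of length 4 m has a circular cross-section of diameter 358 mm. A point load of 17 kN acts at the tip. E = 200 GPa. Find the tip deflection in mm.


I = pi * d^4 / 64 = pi * 358^4 / 64 = 806309924.35 mm^4
L = 4000.0 mm, P = 17000.0 N, E = 200000.0 MPa
delta = P * L^3 / (3 * E * I)
= 17000.0 * 4000.0^3 / (3 * 200000.0 * 806309924.35)
= 2.2489 mm

2.2489 mm


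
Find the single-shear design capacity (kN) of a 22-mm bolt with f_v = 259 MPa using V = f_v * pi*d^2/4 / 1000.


A = pi * d^2 / 4 = pi * 22^2 / 4 = 380.1327 mm^2
V = f_v * A / 1000 = 259 * 380.1327 / 1000
= 98.4544 kN

98.4544 kN


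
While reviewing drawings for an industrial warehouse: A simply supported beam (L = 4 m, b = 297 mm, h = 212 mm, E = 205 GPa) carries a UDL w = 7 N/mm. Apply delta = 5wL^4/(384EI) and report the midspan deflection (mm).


I = 297 * 212^3 / 12 = 235821168.0 mm^4
L = 4000.0 mm, w = 7 N/mm, E = 205000.0 MPa
delta = 5 * w * L^4 / (384 * E * I)
= 5 * 7 * 4000.0^4 / (384 * 205000.0 * 235821168.0)
= 0.4827 mm

0.4827 mm


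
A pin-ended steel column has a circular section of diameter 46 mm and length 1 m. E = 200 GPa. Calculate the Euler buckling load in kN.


I = pi * d^4 / 64 = 219786.61 mm^4
L = 1000.0 mm
P_cr = pi^2 * E * I / L^2
= 9.8696 * 200000.0 * 219786.61 / 1000.0^2
= 433841.37 N = 433.8414 kN

433.8414 kN


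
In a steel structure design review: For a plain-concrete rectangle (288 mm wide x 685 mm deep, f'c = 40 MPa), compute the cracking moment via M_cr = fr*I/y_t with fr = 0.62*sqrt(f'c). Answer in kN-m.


fr = 0.62 * sqrt(40) = 0.62 * 6.3246 = 3.9212 MPa
I = 288 * 685^3 / 12 = 7714059000.0 mm^4
y_t = 342.5 mm
M_cr = fr * I / y_t = 3.9212 * 7714059000.0 / 342.5 N-mm
= 88.317 kN-m

88.317 kN-m


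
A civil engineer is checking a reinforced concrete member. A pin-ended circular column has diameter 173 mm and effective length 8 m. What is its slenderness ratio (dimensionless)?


Radius of gyration r = d / 4 = 173 / 4 = 43.25 mm
L_eff = 8000.0 mm
Slenderness ratio = L / r = 8000.0 / 43.25 = 184.97 (dimensionless)

184.97 (dimensionless)


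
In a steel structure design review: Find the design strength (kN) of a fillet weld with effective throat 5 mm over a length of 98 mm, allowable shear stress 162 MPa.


Strength = throat * length * allowable stress
= 5 * 98 * 162 N
= 79380 N
= 79.38 kN

79.38 kN


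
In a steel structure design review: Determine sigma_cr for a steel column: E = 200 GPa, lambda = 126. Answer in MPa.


sigma_cr = pi^2 * E / lambda^2
= 9.8696 * 200000.0 / 126^2
= 9.8696 * 200000.0 / 15876
= 124.3336 MPa

124.3336 MPa


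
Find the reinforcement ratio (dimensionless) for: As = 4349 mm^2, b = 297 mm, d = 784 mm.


rho = As / (b * d)
= 4349 / (297 * 784)
= 4349 / 232848
= 0.018677 (dimensionless)

0.018677 (dimensionless)


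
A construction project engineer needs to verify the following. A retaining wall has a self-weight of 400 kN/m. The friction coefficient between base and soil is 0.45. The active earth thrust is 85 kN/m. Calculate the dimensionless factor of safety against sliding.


Resisting force = mu * W = 0.45 * 400 = 180.0 kN/m
FOS = Resisting / Driving = 180.0 / 85
= 2.1176 (dimensionless)

2.1176 (dimensionless)


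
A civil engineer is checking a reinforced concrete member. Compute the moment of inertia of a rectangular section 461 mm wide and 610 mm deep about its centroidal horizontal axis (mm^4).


I = b * h^3 / 12
= 461 * 610^3 / 12
= 461 * 226981000 / 12
= 8719853416.67 mm^4

8719853416.67 mm^4


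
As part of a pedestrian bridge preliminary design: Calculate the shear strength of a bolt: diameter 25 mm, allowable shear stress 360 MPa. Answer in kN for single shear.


A = pi * d^2 / 4 = pi * 25^2 / 4 = 490.8739 mm^2
V = f_v * A / 1000 = 360 * 490.8739 / 1000
= 176.7146 kN

176.7146 kN


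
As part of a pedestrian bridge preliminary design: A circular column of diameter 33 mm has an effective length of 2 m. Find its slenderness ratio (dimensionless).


Radius of gyration r = d / 4 = 33 / 4 = 8.25 mm
L_eff = 2000.0 mm
Slenderness ratio = L / r = 2000.0 / 8.25 = 242.42 (dimensionless)

242.42 (dimensionless)


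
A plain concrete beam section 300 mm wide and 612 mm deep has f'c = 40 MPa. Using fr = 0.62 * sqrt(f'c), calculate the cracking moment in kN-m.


fr = 0.62 * sqrt(40) = 0.62 * 6.3246 = 3.9212 MPa
I = 300 * 612^3 / 12 = 5730523200.0 mm^4
y_t = 306.0 mm
M_cr = fr * I / y_t = 3.9212 * 5730523200.0 / 306.0 N-mm
= 73.4336 kN-m

73.4336 kN-m


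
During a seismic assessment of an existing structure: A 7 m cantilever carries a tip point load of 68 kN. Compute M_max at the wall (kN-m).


For a cantilever with a point load at the free end:
M_max = P * L = 68 * 7 = 476 kN-m

476 kN-m


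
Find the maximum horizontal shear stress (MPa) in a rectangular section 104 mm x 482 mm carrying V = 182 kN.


A = b * h = 104 * 482 = 50128 mm^2
V = 182 kN = 182000.0 N
tau_max = 1.5 * V / A = 1.5 * 182000.0 / 50128
= 5.4461 MPa

5.4461 MPa


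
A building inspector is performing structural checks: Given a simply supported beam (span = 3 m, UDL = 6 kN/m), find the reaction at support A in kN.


Total load = w * L = 6 * 3 = 18 kN
By symmetry, each reaction R = total / 2 = 18 / 2 = 9.0 kN

9.0 kN


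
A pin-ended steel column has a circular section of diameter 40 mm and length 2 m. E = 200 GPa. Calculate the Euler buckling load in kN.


I = pi * d^4 / 64 = 125663.71 mm^4
L = 2000.0 mm
P_cr = pi^2 * E * I / L^2
= 9.8696 * 200000.0 * 125663.71 / 2000.0^2
= 62012.55 N = 62.0126 kN

62.0126 kN


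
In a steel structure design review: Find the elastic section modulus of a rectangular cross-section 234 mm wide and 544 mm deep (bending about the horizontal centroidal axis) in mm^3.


S = b * h^2 / 6
= 234 * 544^2 / 6
= 234 * 295936 / 6
= 11541504.0 mm^3

11541504.0 mm^3


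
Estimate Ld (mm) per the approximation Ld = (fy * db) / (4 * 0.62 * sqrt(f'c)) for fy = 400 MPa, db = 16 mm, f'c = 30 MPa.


Ld = (fy * db) / (4 * 0.62 * sqrt(f'c))
= (400 * 16) / (4 * 0.62 * sqrt(30))
= 6400 / 13.5835
= 471.16 mm

471.16 mm


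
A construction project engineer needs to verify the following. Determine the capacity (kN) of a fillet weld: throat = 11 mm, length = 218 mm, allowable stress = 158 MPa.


Strength = throat * length * allowable stress
= 11 * 218 * 158 N
= 378884 N
= 378.88 kN

378.88 kN


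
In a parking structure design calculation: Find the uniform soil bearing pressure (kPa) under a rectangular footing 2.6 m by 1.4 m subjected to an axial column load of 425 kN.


A = 2.6 * 1.4 = 3.64 m^2
q = P / A = 425 / 3.64
= 116.7582 kPa

116.7582 kPa


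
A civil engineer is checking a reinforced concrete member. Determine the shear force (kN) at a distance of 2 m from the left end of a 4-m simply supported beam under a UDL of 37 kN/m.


R_A = w * L / 2 = 37 * 4 / 2 = 74.0 kN
V(x) = R_A - w * x = 74.0 - 37 * 2
= 0.0 kN

0.0 kN


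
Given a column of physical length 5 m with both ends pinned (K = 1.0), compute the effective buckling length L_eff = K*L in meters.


L_eff = K * L
= 1.0 * 5
= 5.0 m

5.0 m


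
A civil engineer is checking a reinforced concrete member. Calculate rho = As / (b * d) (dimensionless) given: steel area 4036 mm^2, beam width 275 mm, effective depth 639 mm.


rho = As / (b * d)
= 4036 / (275 * 639)
= 4036 / 175725
= 0.022968 (dimensionless)

0.022968 (dimensionless)


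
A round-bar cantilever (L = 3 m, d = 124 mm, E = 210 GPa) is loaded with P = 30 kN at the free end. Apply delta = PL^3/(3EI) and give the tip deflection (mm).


I = pi * d^4 / 64 = pi * 124^4 / 64 = 11605307.16 mm^4
L = 3000.0 mm, P = 30000.0 N, E = 210000.0 MPa
delta = P * L^3 / (3 * E * I)
= 30000.0 * 3000.0^3 / (3 * 210000.0 * 11605307.16)
= 110.7868 mm

110.7868 mm


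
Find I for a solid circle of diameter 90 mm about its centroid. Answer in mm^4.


r = d / 2 = 90 / 2 = 45.0 mm
I = pi * r^4 / 4 = pi * 45.0^4 / 4
= 3220623.34 mm^4

3220623.34 mm^4


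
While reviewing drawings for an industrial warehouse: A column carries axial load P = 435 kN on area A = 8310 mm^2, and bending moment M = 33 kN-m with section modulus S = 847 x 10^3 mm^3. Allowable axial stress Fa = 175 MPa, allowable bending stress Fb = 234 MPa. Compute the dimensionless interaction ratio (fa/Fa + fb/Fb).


f_a = P / A = 435000.0 / 8310 = 52.3466 MPa
f_b = M / S = 33000000.0 / 847000.0 = 38.961 MPa
Ratio = f_a / Fa + f_b / Fb
= 52.3466 / 175 + 38.961 / 234
= 0.4656 (dimensionless)

0.4656 (dimensionless)


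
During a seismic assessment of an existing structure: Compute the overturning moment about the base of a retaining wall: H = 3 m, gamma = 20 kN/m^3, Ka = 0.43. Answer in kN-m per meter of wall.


Pa = 0.5 * Ka * gamma * H^2
= 0.5 * 0.43 * 20 * 3^2
= 38.7 kN/m
Arm = H / 3 = 3 / 3 = 1.0 m
Mo = Pa * arm = Pa * H / 3 = 38.7 * 3 / 3 = 38.7 kN-m/m

38.7 kN-m/m


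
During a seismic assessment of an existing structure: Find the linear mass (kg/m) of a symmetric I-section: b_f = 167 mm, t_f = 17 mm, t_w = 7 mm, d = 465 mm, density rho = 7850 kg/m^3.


A_flanges = 2 * 167 * 17 = 5678 mm^2
A_web = (465 - 2 * 17) * 7 = 3017 mm^2
A_total = 5678 + 3017 = 8695 mm^2 = 0.008695 m^2
Weight = rho * A = 7850 * 0.008695 = 68.2558 kg/m

68.2558 kg/m


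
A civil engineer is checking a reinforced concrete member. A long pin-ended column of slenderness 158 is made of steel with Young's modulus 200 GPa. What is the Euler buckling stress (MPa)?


sigma_cr = pi^2 * E / lambda^2
= 9.8696 * 200000.0 / 158^2
= 9.8696 * 200000.0 / 24964
= 79.0707 MPa

79.0707 MPa


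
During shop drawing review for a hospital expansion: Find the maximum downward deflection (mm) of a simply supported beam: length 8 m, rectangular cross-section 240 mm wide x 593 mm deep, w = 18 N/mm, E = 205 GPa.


I = 240 * 593^3 / 12 = 4170557140.0 mm^4
L = 8000.0 mm, w = 18 N/mm, E = 205000.0 MPa
delta = 5 * w * L^4 / (384 * E * I)
= 5 * 18 * 8000.0^4 / (384 * 205000.0 * 4170557140.0)
= 1.1229 mm

1.1229 mm


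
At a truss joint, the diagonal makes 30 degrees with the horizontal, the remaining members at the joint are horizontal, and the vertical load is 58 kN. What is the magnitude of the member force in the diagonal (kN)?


At the joint, only the diagonal has a vertical component, so vertical equilibrium gives:
F * sin(30) = 58
F = 58 / sin(30)
= 58 / 0.5
= 116.0 kN

116.0 kN


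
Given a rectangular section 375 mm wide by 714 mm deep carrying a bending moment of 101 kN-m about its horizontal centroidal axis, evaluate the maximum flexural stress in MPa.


I = b * h^3 / 12 = 375 * 714^3 / 12 = 11374823250.0 mm^4
y = h / 2 = 714 / 2 = 357.0 mm
M = 101 kN-m = 101000000.0 N-mm
sigma = M * y / I = 101000000.0 * 357.0 / 11374823250.0
= 3.17 MPa

3.17 MPa


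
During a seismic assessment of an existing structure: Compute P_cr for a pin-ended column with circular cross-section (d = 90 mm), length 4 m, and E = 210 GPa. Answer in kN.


I = pi * d^4 / 64 = 3220623.34 mm^4
L = 4000.0 mm
P_cr = pi^2 * E * I / L^2
= 9.8696 * 210000.0 * 3220623.34 / 4000.0^2
= 417194.9 N = 417.1949 kN

417.1949 kN


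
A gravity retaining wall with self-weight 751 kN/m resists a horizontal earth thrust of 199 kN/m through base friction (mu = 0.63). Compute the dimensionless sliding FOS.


Resisting force = mu * W = 0.63 * 751 = 473.13 kN/m
FOS = Resisting / Driving = 473.13 / 199
= 2.3775 (dimensionless)

2.3775 (dimensionless)


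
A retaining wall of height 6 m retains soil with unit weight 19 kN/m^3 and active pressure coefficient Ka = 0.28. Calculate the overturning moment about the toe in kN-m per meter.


Pa = 0.5 * Ka * gamma * H^2
= 0.5 * 0.28 * 19 * 6^2
= 95.76 kN/m
Arm = H / 3 = 6 / 3 = 2.0 m
Mo = Pa * arm = Pa * H / 3 = 95.76 * 6 / 3 = 191.52 kN-m/m

191.52 kN-m/m


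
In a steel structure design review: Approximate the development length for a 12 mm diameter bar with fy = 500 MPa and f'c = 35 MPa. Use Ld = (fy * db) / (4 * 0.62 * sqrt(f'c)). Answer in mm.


Ld = (fy * db) / (4 * 0.62 * sqrt(f'c))
= (500 * 12) / (4 * 0.62 * sqrt(35))
= 6000 / 14.6719
= 408.95 mm

408.95 mm


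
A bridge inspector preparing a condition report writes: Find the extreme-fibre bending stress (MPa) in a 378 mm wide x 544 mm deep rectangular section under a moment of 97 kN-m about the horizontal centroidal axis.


I = b * h^3 / 12 = 378 * 544^3 / 12 = 5071159296.0 mm^4
y = h / 2 = 544 / 2 = 272.0 mm
M = 97 kN-m = 97000000.0 N-mm
sigma = M * y / I = 97000000.0 * 272.0 / 5071159296.0
= 5.2 MPa

5.2 MPa


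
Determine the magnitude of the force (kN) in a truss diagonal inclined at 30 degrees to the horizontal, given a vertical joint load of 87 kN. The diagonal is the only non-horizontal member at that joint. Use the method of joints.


At the joint, only the diagonal has a vertical component, so vertical equilibrium gives:
F * sin(30) = 87
F = 87 / sin(30)
= 87 / 0.5
= 174.0 kN

174.0 kN


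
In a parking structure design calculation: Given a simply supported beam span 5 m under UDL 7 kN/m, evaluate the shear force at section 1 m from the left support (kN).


R_A = w * L / 2 = 7 * 5 / 2 = 17.5 kN
V(x) = R_A - w * x = 17.5 - 7 * 1
= 10.5 kN

10.5 kN


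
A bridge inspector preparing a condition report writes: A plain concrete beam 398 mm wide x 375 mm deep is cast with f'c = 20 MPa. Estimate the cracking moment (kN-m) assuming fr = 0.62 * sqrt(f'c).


fr = 0.62 * sqrt(20) = 0.62 * 4.4721 = 2.7727 MPa
I = 398 * 375^3 / 12 = 1749023437.5 mm^4
y_t = 187.5 mm
M_cr = fr * I / y_t = 2.7727 * 1749023437.5 / 187.5 N-mm
= 25.8643 kN-m

25.8643 kN-m


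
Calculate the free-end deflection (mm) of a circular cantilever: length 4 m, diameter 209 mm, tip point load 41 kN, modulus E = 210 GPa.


I = pi * d^4 / 64 = pi * 209^4 / 64 = 93660191.87 mm^4
L = 4000.0 mm, P = 41000.0 N, E = 210000.0 MPa
delta = P * L^3 / (3 * E * I)
= 41000.0 * 4000.0^3 / (3 * 210000.0 * 93660191.87)
= 44.4701 mm

44.4701 mm


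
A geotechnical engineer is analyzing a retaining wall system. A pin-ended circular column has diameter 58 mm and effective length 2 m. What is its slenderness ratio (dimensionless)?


Radius of gyration r = d / 4 = 58 / 4 = 14.5 mm
L_eff = 2000.0 mm
Slenderness ratio = L / r = 2000.0 / 14.5 = 137.93 (dimensionless)

137.93 (dimensionless)
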